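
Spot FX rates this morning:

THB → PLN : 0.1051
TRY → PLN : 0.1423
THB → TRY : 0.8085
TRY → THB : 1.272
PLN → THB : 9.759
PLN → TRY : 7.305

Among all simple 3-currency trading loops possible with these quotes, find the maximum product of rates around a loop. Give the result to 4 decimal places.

1.1228

TRY→PLN→THB→TRY: 0.1423 × 9.759 × 0.8085 = 1.12277
TRY→THB→PLN→TRY: 1.272 × 0.1051 × 7.305 = 0.97658
Maximum is TRY→PLN→THB→TRY at 1.1228; arbitrage exists.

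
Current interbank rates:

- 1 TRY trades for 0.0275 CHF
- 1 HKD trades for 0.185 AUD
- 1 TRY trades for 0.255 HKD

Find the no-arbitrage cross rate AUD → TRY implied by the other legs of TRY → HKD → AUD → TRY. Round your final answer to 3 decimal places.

21.198

Known legs of the cycle: 0.255 × 0.185 = 0.047175
For no arbitrage the full-cycle product must be 1, so the missing rate is 1 / 0.047175 ≈ 21.19767.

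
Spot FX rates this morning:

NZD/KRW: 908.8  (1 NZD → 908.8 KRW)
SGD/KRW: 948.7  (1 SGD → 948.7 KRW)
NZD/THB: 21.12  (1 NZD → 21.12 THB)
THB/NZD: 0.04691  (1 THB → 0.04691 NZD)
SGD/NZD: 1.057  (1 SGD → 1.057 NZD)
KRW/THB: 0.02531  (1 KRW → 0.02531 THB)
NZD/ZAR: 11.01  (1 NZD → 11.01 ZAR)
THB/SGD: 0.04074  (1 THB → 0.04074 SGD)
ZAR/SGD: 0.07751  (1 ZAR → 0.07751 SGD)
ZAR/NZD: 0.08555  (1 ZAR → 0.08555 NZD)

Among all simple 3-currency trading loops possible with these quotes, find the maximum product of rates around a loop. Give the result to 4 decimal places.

1.0790

KRW→THB→NZD→KRW: 0.02531 × 0.04691 × 908.8 = 1.07901
KRW→THB→SGD→KRW: 0.02531 × 0.04074 × 948.7 = 0.97823
NZD→THB→SGD→NZD: 21.12 × 0.04074 × 1.057 = 0.90947
NZD→ZAR→SGD→NZD: 11.01 × 0.07751 × 1.057 = 0.90203
Maximum is KRW→THB→NZD→KRW at 1.0790; arbitrage exists.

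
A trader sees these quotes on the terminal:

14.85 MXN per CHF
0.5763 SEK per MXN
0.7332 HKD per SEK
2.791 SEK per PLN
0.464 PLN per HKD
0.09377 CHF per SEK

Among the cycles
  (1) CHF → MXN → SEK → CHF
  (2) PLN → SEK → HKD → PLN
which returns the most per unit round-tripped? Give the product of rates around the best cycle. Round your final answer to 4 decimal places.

0.9495

(1) 14.85 × 0.5763 × 0.09377 = 0.80249
(2) 2.791 × 0.7332 × 0.464 = 0.94951
Highest is cycle (2) at 0.9495 (≤1, no arbitrage).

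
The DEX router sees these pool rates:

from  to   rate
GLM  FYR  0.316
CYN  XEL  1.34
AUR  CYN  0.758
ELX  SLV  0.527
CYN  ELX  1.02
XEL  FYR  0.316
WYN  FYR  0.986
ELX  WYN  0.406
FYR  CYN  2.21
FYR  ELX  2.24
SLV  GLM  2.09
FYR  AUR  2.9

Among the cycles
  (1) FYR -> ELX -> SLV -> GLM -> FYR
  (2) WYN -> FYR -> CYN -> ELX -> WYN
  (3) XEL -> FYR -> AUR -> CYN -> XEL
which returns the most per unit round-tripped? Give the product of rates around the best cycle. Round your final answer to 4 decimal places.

(1) 2.24 × 0.527 × 2.09 × 0.316 = 0.77964
(2) 0.986 × 2.21 × 1.02 × 0.406 = 0.90239
(3) 0.316 × 2.9 × 0.758 × 1.34 = 0.93081
Highest is cycle (3) at 0.9308 (≤1, no arbitrage).

0.9308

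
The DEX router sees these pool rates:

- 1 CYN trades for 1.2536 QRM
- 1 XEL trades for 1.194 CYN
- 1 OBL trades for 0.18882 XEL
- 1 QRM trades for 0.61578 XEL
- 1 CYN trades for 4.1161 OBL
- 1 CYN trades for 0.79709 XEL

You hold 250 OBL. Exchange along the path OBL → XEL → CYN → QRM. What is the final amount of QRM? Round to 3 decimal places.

70.656

250 OBL × 0.18882 = 47.205 XEL
47.205 XEL × 1.194 = 56.36277 CYN
56.36277 CYN × 1.2536 = 70.656368472 QRM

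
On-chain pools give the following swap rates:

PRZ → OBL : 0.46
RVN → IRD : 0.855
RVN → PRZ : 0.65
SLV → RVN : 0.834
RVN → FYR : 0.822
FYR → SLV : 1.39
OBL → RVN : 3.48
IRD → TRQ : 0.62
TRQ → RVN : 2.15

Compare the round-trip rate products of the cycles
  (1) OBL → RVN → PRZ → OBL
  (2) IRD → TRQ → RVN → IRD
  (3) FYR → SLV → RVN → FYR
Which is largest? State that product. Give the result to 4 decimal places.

(1) 3.48 × 0.65 × 0.46 = 1.04052
(2) 0.62 × 2.15 × 0.855 = 1.13972
(3) 1.39 × 0.834 × 0.822 = 0.95291
Highest is cycle (2) at 1.1397 (>1, arbitrage).

1.1397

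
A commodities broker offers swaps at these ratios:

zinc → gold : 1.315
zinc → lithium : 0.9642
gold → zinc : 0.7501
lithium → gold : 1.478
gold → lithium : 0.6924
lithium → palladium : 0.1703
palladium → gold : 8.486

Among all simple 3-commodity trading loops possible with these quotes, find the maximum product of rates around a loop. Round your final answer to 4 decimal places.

gold→zinc→lithium→gold: 0.7501 × 0.9642 × 1.478 = 1.06896
gold→lithium→palladium→gold: 0.6924 × 0.1703 × 8.486 = 1.00063
Maximum is gold→zinc→lithium→gold at 1.0690; arbitrage exists.

1.0690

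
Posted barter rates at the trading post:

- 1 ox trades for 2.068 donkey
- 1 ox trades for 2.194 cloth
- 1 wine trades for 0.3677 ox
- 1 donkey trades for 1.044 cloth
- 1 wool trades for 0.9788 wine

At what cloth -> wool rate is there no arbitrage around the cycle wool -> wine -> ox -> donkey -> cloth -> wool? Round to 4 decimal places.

1.2869

Known legs of the cycle: 0.9788 × 0.3677 × 2.068 × 1.044 = 0.77703149760192
For no arbitrage the full-cycle product must be 1, so the missing rate is 1 / 0.77703149760192 ≈ 1.286949.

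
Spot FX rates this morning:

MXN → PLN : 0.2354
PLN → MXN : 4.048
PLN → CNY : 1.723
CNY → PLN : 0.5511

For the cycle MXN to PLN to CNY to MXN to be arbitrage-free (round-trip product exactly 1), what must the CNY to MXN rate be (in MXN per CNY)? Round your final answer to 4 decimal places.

2.4655

Known legs of the cycle: 0.2354 × 1.723 = 0.4055942
For no arbitrage the full-cycle product must be 1, so the missing rate is 1 / 0.4055942 ≈ 2.465518.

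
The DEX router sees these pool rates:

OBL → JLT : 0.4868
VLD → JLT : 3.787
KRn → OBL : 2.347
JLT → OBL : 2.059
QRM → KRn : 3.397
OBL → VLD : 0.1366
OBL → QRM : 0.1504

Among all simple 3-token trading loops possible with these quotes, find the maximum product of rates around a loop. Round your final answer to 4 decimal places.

QRM→KRn→OBL→QRM: 3.397 × 2.347 × 0.1504 = 1.19910
VLD→JLT→OBL→VLD: 3.787 × 2.059 × 0.1366 = 1.06513
Maximum is QRM→KRn→OBL→QRM at 1.1991; arbitrage exists.

1.1991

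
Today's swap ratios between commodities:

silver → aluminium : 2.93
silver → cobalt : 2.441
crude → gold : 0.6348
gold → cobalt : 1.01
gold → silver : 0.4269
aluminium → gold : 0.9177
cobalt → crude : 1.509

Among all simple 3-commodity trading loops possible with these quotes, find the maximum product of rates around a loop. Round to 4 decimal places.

1.1479

silver→aluminium→gold→silver: 2.93 × 0.9177 × 0.4269 = 1.14787
crude→gold→cobalt→crude: 0.6348 × 1.01 × 1.509 = 0.96749
Maximum is silver→aluminium→gold→silver at 1.1479; arbitrage exists.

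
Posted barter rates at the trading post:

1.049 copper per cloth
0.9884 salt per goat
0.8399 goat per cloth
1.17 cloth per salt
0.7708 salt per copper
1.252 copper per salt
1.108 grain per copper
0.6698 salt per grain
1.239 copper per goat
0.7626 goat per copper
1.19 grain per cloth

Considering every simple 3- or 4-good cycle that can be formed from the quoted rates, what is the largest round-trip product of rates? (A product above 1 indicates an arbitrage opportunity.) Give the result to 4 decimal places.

0.9713

goat→salt→cloth→goat: 0.9884 × 1.17 × 0.8399 = 0.97128
cloth→copper→salt→cloth: 1.049 × 0.7708 × 1.17 = 0.94603
goat→salt→copper→goat: 0.9884 × 1.252 × 0.7626 = 0.94370
goat→copper→salt→cloth→goat: 1.239 × 0.7708 × 1.17 × 0.8399 = 0.93848
cloth→grain→salt→cloth: 1.19 × 0.6698 × 1.17 = 0.93256
salt→copper→grain→salt: 1.252 × 1.108 × 0.6698 = 0.92916
goat→salt→cloth→copper→goat: 0.9884 × 1.17 × 1.049 × 0.7626 = 0.92510
cloth→copper→grain→salt→cloth: 1.049 × 1.108 × 0.6698 × 1.17 = 0.91085
Maximum is goat→salt→cloth→goat at 0.9713; no arbitrage — every cycle loses value.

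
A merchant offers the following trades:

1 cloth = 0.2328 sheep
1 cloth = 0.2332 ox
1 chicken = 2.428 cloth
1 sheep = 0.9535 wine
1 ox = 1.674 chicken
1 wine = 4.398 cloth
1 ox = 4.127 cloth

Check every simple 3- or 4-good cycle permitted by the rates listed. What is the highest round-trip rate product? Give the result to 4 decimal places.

wine→cloth→sheep→wine: 4.398 × 0.2328 × 0.9535 = 0.97625
chicken→cloth→ox→chicken: 2.428 × 0.2332 × 1.674 = 0.94783
Maximum is wine→cloth→sheep→wine at 0.9762; no arbitrage — every cycle loses value.

0.9762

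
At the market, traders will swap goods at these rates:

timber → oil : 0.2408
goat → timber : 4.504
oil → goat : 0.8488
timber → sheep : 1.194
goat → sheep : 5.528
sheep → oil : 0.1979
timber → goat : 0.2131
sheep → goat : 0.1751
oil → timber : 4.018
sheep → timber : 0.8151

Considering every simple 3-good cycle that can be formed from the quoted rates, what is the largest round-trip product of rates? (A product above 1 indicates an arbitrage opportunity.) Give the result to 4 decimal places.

0.9602

goat→sheep→timber→goat: 5.528 × 0.8151 × 0.2131 = 0.96020
oil→timber→sheep→oil: 4.018 × 1.194 × 0.1979 = 0.94942
goat→timber→sheep→goat: 4.504 × 1.194 × 0.1751 = 0.94165
oil→goat→sheep→oil: 0.8488 × 5.528 × 0.1979 = 0.92858
oil→goat→timber→oil: 0.8488 × 4.504 × 0.2408 = 0.92058
Maximum is goat→sheep→timber→goat at 0.9602; no arbitrage — every cycle loses value.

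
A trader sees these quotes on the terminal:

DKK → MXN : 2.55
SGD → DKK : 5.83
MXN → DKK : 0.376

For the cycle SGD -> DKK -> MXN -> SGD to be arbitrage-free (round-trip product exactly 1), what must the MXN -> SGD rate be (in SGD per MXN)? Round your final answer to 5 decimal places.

0.06727

Known legs of the cycle: 5.83 × 2.55 = 14.8665
For no arbitrage the full-cycle product must be 1, so the missing rate is 1 / 14.8665 ≈ 0.0672653.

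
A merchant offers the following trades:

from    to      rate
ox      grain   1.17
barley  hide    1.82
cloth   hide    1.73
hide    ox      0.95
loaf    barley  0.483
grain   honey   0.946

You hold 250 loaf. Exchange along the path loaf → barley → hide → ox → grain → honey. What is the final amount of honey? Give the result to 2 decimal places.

250 loaf × 0.483 = 120.75 barley
120.75 barley × 1.82 = 219.765 hide
219.765 hide × 0.95 = 208.77675 ox
208.77675 ox × 1.17 = 244.2687975 grain
244.2687975 grain × 0.946 = 231.078282435 honey

231.08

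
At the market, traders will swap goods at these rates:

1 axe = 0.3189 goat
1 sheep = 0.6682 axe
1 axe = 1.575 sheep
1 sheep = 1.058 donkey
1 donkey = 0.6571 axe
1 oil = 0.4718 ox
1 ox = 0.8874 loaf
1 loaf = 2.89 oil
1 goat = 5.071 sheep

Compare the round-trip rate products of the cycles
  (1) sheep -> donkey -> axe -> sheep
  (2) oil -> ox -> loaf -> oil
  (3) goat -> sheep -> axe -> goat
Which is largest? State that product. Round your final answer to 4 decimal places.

1.2100

(1) 1.058 × 0.6571 × 1.575 = 1.09496
(2) 0.4718 × 0.8874 × 2.89 = 1.20997
(3) 5.071 × 0.6682 × 0.3189 = 1.08057
Highest is cycle (2) at 1.2100 (>1, arbitrage).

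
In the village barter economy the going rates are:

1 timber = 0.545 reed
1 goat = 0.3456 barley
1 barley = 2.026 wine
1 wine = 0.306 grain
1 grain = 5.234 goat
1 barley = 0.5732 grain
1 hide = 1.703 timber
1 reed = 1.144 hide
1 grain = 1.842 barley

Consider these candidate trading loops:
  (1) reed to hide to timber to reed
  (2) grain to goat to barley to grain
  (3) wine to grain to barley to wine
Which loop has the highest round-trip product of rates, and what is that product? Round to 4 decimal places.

(1) 1.144 × 1.703 × 0.545 = 1.06179
(2) 5.234 × 0.3456 × 0.5732 = 1.03684
(3) 0.306 × 1.842 × 2.026 = 1.14196
Highest is cycle (3) at 1.1420 (>1, arbitrage).

1.1420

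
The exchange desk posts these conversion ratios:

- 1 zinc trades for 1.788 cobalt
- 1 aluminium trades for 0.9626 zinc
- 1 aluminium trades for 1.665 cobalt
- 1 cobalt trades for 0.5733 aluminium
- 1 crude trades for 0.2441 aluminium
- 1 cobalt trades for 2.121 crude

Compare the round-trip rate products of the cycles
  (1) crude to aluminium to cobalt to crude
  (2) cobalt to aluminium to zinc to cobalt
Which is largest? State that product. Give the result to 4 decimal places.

(1) 0.2441 × 1.665 × 2.121 = 0.86203
(2) 0.5733 × 0.9626 × 1.788 = 0.98672
Highest is cycle (2) at 0.9867 (≤1, no arbitrage).

0.9867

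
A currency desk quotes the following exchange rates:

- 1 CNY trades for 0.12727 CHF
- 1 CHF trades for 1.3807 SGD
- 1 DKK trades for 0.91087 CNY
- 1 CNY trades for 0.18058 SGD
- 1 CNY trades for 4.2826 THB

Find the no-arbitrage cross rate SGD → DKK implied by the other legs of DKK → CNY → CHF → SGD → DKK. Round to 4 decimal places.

Known legs of the cycle: 0.91087 × 0.12727 × 1.3807 = 0.16005961485943
For no arbitrage the full-cycle product must be 1, so the missing rate is 1 / 0.16005961485943 ≈ 6.247672.

6.2477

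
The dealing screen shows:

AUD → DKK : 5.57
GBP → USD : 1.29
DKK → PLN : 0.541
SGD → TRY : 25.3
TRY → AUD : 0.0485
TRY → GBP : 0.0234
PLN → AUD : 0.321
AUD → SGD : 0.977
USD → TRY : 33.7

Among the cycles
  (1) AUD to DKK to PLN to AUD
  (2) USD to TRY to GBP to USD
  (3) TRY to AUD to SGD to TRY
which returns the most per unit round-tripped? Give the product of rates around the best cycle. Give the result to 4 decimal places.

1.1988

(1) 5.57 × 0.541 × 0.321 = 0.96729
(2) 33.7 × 0.0234 × 1.29 = 1.01727
(3) 0.0485 × 0.977 × 25.3 = 1.19883
Highest is cycle (3) at 1.1988 (>1, arbitrage).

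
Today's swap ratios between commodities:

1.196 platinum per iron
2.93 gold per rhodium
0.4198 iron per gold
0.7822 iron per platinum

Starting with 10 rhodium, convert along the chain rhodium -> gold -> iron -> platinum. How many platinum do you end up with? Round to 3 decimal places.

14.711

10 rhodium × 2.93 = 29.3 gold
29.3 gold × 0.4198 = 12.30014 iron
12.30014 iron × 1.196 = 14.71096744 platinum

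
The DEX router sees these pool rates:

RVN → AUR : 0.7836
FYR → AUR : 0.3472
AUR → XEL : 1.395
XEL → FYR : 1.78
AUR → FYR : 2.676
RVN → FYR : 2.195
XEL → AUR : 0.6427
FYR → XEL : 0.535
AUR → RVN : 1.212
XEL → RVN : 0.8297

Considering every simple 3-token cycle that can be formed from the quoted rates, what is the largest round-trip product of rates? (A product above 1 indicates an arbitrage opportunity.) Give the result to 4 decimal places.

0.9743

FYR→XEL→RVN→FYR: 0.535 × 0.8297 × 2.195 = 0.97434
FYR→AUR→RVN→FYR: 0.3472 × 1.212 × 2.195 = 0.92367
FYR→XEL→AUR→FYR: 0.535 × 0.6427 × 2.676 = 0.92013
AUR→XEL→RVN→AUR: 1.395 × 0.8297 × 0.7836 = 0.90696
FYR→AUR→XEL→FYR: 0.3472 × 1.395 × 1.78 = 0.86213
Maximum is FYR→XEL→RVN→FYR at 0.9743; no arbitrage — every cycle loses value.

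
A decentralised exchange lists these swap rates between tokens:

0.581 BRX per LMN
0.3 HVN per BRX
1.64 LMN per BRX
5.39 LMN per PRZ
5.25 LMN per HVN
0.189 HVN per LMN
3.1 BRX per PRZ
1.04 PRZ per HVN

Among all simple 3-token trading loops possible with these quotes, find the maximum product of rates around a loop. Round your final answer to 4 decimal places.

LMN→HVN→PRZ→LMN: 0.189 × 1.04 × 5.39 = 1.05946
BRX→HVN→PRZ→BRX: 0.3 × 1.04 × 3.1 = 0.96720
LMN→BRX→HVN→LMN: 0.581 × 0.3 × 5.25 = 0.91508
Maximum is LMN→HVN→PRZ→LMN at 1.0595; arbitrage exists.

1.0595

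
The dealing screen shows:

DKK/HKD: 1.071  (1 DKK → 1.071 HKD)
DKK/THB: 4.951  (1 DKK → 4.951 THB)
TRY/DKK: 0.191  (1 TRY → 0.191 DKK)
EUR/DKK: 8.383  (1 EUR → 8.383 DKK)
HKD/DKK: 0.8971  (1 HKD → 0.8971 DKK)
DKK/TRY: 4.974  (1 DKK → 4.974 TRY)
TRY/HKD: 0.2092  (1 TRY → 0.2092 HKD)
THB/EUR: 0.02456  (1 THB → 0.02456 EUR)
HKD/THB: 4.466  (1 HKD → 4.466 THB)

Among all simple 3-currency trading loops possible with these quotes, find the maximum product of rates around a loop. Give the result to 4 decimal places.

DKK→THB→EUR→DKK: 4.951 × 0.02456 × 8.383 = 1.01934
TRY→HKD→DKK→TRY: 0.2092 × 0.8971 × 4.974 = 0.93349
Maximum is DKK→THB→EUR→DKK at 1.0193; arbitrage exists.

1.0193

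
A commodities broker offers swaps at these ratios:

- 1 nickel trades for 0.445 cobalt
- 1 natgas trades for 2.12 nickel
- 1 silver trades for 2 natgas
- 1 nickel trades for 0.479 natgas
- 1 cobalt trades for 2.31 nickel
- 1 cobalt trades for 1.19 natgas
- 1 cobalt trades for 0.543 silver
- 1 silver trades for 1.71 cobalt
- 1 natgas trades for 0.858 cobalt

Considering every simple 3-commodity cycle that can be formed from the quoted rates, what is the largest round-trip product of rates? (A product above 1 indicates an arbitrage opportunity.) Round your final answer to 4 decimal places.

1.1226

natgas→nickel→cobalt→natgas: 2.12 × 0.445 × 1.19 = 1.12265
natgas→cobalt→nickel→natgas: 0.858 × 2.31 × 0.479 = 0.94937
silver→natgas→cobalt→silver: 2 × 0.858 × 0.543 = 0.93179
Maximum is natgas→nickel→cobalt→natgas at 1.1226; arbitrage exists.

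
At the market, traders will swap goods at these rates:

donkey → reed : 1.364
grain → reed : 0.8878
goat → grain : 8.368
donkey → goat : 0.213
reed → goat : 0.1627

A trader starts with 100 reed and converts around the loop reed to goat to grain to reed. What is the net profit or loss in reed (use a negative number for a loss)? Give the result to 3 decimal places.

20.872

100 reed × 0.1627 = 16.27 goat
16.27 goat × 8.368 = 136.14736 grain
136.14736 grain × 0.8878 = 120.871626208 reed
Net change: 120.871626208 − 100 = 20.871626208 reed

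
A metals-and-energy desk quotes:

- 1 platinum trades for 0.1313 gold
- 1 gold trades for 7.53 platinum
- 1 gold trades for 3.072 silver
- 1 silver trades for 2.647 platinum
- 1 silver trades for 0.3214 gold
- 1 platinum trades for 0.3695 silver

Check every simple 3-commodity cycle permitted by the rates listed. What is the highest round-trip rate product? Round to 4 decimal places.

gold→silver→platinum→gold: 3.072 × 2.647 × 0.1313 = 1.06768
gold→platinum→silver→gold: 7.53 × 0.3695 × 0.3214 = 0.89424
Maximum is gold→silver→platinum→gold at 1.0677; arbitrage exists.

1.0677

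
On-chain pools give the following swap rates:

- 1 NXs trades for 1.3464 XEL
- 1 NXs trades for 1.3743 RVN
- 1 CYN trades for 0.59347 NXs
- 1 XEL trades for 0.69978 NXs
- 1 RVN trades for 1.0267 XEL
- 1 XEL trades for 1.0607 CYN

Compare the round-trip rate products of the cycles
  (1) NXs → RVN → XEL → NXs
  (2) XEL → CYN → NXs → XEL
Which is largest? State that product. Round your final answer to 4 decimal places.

(1) 1.3743 × 1.0267 × 0.69978 = 0.98739
(2) 1.0607 × 0.59347 × 1.3464 = 0.84755
Highest is cycle (1) at 0.9874 (≤1, no arbitrage).

0.9874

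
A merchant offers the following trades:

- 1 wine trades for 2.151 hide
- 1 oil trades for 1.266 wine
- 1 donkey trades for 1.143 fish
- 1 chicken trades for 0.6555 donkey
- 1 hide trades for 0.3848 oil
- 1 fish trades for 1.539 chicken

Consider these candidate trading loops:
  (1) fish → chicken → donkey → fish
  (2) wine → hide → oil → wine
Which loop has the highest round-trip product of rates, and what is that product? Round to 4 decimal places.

(1) 1.539 × 0.6555 × 1.143 = 1.15307
(2) 2.151 × 0.3848 × 1.266 = 1.04787
Highest is cycle (1) at 1.1531 (>1, arbitrage).

1.1531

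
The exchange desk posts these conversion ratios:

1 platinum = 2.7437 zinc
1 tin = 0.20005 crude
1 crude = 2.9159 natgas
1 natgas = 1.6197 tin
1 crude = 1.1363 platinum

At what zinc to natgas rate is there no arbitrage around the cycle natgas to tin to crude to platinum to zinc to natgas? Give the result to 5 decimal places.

0.98991

Known legs of the cycle: 1.6197 × 0.20005 × 1.1363 × 2.7437 = 1.01018930866751535
For no arbitrage the full-cycle product must be 1, so the missing rate is 1 / 1.01018930866751535 ≈ 0.9899135.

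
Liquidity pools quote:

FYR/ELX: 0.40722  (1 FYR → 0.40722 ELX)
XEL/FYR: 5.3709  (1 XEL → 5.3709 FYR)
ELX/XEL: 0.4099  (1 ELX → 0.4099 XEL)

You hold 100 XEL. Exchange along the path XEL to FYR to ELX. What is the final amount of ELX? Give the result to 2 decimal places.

218.71

100 XEL × 5.3709 = 537.09 FYR
537.09 FYR × 0.40722 = 218.7137898 ELX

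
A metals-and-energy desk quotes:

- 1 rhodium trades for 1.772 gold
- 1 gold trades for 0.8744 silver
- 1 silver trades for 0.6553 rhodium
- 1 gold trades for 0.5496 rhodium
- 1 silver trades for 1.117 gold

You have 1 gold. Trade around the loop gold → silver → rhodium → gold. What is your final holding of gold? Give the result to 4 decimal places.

1 gold × 0.8744 = 0.8744 silver
0.8744 silver × 0.6553 = 0.57299432 rhodium
0.57299432 rhodium × 1.772 = 1.01534593504 gold

1.0153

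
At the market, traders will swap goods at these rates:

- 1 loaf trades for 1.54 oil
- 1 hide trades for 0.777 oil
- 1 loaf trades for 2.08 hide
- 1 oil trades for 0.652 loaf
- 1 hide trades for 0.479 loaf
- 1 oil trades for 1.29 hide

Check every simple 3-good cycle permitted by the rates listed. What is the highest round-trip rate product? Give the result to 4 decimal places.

hide→oil→loaf→hide: 0.777 × 0.652 × 2.08 = 1.05374
hide→loaf→oil→hide: 0.479 × 1.54 × 1.29 = 0.95158
Maximum is hide→oil→loaf→hide at 1.0537; arbitrage exists.

1.0537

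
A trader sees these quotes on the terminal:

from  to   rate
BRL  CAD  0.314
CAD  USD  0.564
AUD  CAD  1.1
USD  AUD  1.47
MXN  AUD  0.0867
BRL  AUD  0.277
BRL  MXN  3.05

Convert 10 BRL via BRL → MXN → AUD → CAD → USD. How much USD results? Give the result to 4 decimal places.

10 BRL × 3.05 = 30.5 MXN
30.5 MXN × 0.0867 = 2.64435 AUD
2.64435 AUD × 1.1 = 2.908785 CAD
2.908785 CAD × 0.564 = 1.64055474 USD

1.6406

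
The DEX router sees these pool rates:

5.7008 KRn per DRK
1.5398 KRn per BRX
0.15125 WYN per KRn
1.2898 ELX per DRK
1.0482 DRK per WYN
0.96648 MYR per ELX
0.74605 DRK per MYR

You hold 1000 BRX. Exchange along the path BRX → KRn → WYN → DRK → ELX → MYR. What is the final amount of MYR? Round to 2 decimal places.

304.31

1000 BRX × 1.5398 = 1539.8 KRn
1539.8 KRn × 0.15125 = 232.89475 WYN
232.89475 WYN × 1.0482 = 244.12027695 DRK
244.12027695 DRK × 1.2898 = 314.86633321011 ELX
314.86633321011 ELX × 0.96648 = 304.3120137209071128 MYR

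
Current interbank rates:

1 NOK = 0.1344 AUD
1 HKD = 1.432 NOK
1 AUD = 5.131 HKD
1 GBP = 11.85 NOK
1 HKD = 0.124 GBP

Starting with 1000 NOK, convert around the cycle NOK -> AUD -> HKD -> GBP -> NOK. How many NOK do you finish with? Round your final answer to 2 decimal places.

1013.31

1000 NOK × 0.1344 = 134.4 AUD
134.4 AUD × 5.131 = 689.6064 HKD
689.6064 HKD × 0.124 = 85.5111936 GBP
85.5111936 GBP × 11.85 = 1013.30764416 NOK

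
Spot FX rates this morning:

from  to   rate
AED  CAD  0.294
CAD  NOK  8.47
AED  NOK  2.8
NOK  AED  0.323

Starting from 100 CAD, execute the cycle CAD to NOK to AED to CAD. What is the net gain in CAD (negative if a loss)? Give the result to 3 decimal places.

100 CAD × 8.47 = 847 NOK
847 NOK × 0.323 = 273.581 AED
273.581 AED × 0.294 = 80.432814 CAD
Net change: 80.432814 − 100 = -19.567186 CAD

-19.567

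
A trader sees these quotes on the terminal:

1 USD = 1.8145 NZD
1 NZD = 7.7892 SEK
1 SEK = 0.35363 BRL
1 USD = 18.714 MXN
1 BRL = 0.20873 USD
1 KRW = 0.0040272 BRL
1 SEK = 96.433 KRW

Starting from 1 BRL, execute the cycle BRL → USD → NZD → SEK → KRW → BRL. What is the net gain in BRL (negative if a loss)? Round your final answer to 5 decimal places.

0.14568

1 BRL × 0.20873 = 0.20873 USD
0.20873 USD × 1.8145 = 0.378740585 NZD
0.378740585 NZD × 7.7892 = 2.950086164682 SEK
2.950086164682 SEK × 96.433 = 284.485659118779306 KRW
284.485659118779306 KRW × 0.0040272 = 1.1456806464031480211232 BRL
Net change: 1.1456806464031480211232 − 1 = 0.1456806464031480211232 BRL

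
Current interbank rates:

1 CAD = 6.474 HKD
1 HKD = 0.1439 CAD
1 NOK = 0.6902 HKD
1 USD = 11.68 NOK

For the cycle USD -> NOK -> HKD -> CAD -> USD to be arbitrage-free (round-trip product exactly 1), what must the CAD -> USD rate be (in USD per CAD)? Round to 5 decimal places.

0.86203

Known legs of the cycle: 11.68 × 0.6902 × 0.1439 = 1.1600550304
For no arbitrage the full-cycle product must be 1, so the missing rate is 1 / 1.1600550304 ≈ 0.8620281.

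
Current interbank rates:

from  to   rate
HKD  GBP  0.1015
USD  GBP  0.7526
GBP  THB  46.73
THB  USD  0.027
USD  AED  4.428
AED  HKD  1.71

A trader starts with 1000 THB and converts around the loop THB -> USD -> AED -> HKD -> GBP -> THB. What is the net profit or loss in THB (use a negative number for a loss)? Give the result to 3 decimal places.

1000 THB × 0.027 = 27 USD
27 USD × 4.428 = 119.556 AED
119.556 AED × 1.71 = 204.44076 HKD
204.44076 HKD × 0.1015 = 20.75073714 GBP
20.75073714 GBP × 46.73 = 969.6819465522 THB
Net change: 969.6819465522 − 1000 = -30.3180534478 THB

-30.318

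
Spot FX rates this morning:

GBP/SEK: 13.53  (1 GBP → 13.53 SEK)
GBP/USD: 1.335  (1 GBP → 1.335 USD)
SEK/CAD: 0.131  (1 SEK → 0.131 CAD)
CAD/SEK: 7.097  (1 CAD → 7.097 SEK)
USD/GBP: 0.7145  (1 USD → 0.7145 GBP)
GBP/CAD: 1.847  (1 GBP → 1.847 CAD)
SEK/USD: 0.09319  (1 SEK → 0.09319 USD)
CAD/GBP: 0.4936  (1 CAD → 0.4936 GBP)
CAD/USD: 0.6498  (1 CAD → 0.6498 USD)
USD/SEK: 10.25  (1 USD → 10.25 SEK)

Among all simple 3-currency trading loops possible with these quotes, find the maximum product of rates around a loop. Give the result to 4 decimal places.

0.9009

SEK→USD→GBP→SEK: 0.09319 × 0.7145 × 13.53 = 0.90088
CAD→GBP→SEK→CAD: 0.4936 × 13.53 × 0.131 = 0.87487
CAD→USD→SEK→CAD: 0.6498 × 10.25 × 0.131 = 0.87252
CAD→USD→GBP→CAD: 0.6498 × 0.7145 × 1.847 = 0.85753
Maximum is SEK→USD→GBP→SEK at 0.9009; no arbitrage — every cycle loses value.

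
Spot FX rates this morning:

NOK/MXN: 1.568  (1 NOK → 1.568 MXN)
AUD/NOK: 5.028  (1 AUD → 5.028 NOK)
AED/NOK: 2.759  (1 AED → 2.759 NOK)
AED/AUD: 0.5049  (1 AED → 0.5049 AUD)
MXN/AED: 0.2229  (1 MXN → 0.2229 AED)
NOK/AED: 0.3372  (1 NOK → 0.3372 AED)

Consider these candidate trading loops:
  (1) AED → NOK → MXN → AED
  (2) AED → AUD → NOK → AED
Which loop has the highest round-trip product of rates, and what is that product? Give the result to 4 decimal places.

0.9643

(1) 2.759 × 1.568 × 0.2229 = 0.96429
(2) 0.5049 × 5.028 × 0.3372 = 0.85603
Highest is cycle (1) at 0.9643 (≤1, no arbitrage).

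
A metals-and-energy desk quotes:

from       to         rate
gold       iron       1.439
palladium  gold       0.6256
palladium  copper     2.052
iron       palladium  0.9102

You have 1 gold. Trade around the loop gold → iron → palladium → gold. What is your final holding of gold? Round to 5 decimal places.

0.81940

1 gold × 1.439 = 1.439 iron
1.439 iron × 0.9102 = 1.3097778 palladium
1.3097778 palladium × 0.6256 = 0.81939699168 gold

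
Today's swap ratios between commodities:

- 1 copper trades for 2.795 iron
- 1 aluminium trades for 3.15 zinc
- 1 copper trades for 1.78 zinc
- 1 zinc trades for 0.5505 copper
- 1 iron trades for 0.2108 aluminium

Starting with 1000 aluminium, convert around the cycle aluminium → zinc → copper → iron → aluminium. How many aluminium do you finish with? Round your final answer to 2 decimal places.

1000 aluminium × 3.15 = 3150 zinc
3150 zinc × 0.5505 = 1734.075 copper
1734.075 copper × 2.795 = 4846.739625 iron
4846.739625 iron × 0.2108 = 1021.69271295 aluminium

1021.69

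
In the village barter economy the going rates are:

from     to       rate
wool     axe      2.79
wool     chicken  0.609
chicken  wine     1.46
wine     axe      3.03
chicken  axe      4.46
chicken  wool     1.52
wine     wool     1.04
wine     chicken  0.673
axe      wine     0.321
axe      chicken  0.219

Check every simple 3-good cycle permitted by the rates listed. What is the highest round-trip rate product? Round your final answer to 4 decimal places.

axe→chicken→wine→axe: 0.219 × 1.46 × 3.03 = 0.96881
axe→wine→chicken→axe: 0.321 × 0.673 × 4.46 = 0.96351
wool→axe→wine→wool: 2.79 × 0.321 × 1.04 = 0.93141
wool→axe→chicken→wool: 2.79 × 0.219 × 1.52 = 0.92874
wool→chicken→wine→wool: 0.609 × 1.46 × 1.04 = 0.92471
Maximum is axe→chicken→wine→axe at 0.9688; no arbitrage — every cycle loses value.

0.9688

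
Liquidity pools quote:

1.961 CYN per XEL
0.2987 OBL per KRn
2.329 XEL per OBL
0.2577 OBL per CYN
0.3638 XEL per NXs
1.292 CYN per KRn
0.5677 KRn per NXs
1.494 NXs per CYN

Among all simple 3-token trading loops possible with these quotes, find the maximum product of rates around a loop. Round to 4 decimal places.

CYN→OBL→XEL→CYN: 0.2577 × 2.329 × 1.961 = 1.17696
NXs→KRn→CYN→NXs: 0.5677 × 1.292 × 1.494 = 1.09580
NXs→XEL→CYN→NXs: 0.3638 × 1.961 × 1.494 = 1.06584
Maximum is CYN→OBL→XEL→CYN at 1.1770; arbitrage exists.

1.1770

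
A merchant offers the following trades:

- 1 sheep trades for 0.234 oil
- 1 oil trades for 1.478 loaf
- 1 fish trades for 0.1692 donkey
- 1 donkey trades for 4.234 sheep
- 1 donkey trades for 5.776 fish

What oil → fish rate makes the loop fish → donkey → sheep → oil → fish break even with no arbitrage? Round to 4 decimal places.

Known legs of the cycle: 0.1692 × 4.234 × 0.234 = 0.1676359152
For no arbitrage the full-cycle product must be 1, so the missing rate is 1 / 0.1676359152 ≈ 5.965309.

5.9653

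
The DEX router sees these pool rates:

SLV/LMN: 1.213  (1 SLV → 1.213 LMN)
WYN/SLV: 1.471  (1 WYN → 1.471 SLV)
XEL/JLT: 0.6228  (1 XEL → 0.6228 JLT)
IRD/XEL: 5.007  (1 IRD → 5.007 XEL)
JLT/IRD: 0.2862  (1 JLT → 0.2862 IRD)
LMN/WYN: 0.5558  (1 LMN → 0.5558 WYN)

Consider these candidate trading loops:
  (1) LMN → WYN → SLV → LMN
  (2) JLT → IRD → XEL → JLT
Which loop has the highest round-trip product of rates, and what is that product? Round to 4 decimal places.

(1) 0.5558 × 1.471 × 1.213 = 0.99173
(2) 0.2862 × 5.007 × 0.6228 = 0.89247
Highest is cycle (1) at 0.9917 (≤1, no arbitrage).

0.9917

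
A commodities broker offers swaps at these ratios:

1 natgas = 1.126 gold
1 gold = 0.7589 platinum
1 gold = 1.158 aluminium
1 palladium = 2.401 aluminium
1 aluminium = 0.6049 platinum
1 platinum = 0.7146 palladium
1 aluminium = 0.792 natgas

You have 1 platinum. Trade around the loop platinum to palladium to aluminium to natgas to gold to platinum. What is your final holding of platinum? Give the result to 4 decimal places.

1 platinum × 0.7146 = 0.7146 palladium
0.7146 palladium × 2.401 = 1.7157546 aluminium
1.7157546 aluminium × 0.792 = 1.3588776432 natgas
1.3588776432 natgas × 1.126 = 1.5300962262432 gold
1.5300962262432 gold × 0.7589 = 1.16119002609596448 platinum

1.1612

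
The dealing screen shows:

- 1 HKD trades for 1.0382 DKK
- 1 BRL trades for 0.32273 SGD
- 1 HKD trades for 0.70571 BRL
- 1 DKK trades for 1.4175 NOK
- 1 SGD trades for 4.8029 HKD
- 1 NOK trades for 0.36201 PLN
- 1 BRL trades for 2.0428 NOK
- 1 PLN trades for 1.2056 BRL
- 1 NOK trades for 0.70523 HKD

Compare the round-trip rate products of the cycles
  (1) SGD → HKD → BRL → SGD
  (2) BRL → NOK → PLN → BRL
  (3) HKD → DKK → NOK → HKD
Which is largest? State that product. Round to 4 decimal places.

1.0939

(1) 4.8029 × 0.70571 × 0.32273 = 1.09388
(2) 2.0428 × 0.36201 × 1.2056 = 0.89156
(3) 1.0382 × 1.4175 × 0.70523 = 1.03785
Highest is cycle (1) at 1.0939 (>1, arbitrage).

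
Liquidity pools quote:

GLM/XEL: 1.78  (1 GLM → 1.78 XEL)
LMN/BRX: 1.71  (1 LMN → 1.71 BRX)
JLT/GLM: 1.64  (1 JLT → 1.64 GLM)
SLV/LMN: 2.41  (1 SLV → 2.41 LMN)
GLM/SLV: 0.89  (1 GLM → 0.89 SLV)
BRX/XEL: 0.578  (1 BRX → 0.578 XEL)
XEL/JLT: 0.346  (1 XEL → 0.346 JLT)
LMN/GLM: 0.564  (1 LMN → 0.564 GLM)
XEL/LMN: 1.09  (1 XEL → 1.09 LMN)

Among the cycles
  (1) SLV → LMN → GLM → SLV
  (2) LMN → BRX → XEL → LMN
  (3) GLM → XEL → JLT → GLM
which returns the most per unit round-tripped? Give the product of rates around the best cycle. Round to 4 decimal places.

(1) 2.41 × 0.564 × 0.89 = 1.20972
(2) 1.71 × 0.578 × 1.09 = 1.07733
(3) 1.78 × 0.346 × 1.64 = 1.01004
Highest is cycle (1) at 1.2097 (>1, arbitrage).

1.2097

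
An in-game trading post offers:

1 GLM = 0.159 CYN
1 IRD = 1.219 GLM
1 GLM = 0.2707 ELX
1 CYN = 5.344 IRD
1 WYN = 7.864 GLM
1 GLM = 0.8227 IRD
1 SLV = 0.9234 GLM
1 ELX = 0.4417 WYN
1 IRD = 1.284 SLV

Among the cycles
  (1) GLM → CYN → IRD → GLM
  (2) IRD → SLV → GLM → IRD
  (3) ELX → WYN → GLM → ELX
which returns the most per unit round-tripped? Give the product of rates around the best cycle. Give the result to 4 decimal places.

(1) 0.159 × 5.344 × 1.219 = 1.03578
(2) 1.284 × 0.9234 × 0.8227 = 0.97543
(3) 0.4417 × 7.864 × 0.2707 = 0.94028
Highest is cycle (1) at 1.0358 (>1, arbitrage).

1.0358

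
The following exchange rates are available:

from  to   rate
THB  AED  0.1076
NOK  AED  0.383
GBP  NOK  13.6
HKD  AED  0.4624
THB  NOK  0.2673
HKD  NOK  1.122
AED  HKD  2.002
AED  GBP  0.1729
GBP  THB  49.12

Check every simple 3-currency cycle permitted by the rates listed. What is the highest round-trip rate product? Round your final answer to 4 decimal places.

THB→AED→GBP→THB: 0.1076 × 0.1729 × 49.12 = 0.91383
AED→GBP→NOK→AED: 0.1729 × 13.6 × 0.383 = 0.90060
HKD→NOK→AED→HKD: 1.122 × 0.383 × 2.002 = 0.86031
Maximum is THB→AED→GBP→THB at 0.9138; no arbitrage — every cycle loses value.

0.9138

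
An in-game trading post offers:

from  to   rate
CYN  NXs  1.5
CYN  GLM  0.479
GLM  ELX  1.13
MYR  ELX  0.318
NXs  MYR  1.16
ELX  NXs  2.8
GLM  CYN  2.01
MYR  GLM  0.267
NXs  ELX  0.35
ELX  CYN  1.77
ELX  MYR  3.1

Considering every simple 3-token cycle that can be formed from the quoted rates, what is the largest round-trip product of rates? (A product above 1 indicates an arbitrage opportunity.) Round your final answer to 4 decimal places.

1.0329

NXs→MYR→ELX→NXs: 1.16 × 0.318 × 2.8 = 1.03286
GLM→ELX→CYN→GLM: 1.13 × 1.77 × 0.479 = 0.95805
GLM→ELX→MYR→GLM: 1.13 × 3.1 × 0.267 = 0.93530
NXs→ELX→CYN→NXs: 0.35 × 1.77 × 1.5 = 0.92925
Maximum is NXs→MYR→ELX→NXs at 1.0329; arbitrage exists.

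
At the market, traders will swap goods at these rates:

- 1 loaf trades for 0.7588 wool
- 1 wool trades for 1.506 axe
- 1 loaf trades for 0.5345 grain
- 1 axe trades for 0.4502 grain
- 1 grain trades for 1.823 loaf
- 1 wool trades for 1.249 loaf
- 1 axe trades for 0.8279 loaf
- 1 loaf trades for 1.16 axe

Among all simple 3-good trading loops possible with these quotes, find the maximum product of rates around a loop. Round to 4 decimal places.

axe→grain→loaf→axe: 0.4502 × 1.823 × 1.16 = 0.95203
wool→axe→loaf→wool: 1.506 × 0.8279 × 0.7588 = 0.94609
Maximum is axe→grain→loaf→axe at 0.9520; no arbitrage — every cycle loses value.

0.9520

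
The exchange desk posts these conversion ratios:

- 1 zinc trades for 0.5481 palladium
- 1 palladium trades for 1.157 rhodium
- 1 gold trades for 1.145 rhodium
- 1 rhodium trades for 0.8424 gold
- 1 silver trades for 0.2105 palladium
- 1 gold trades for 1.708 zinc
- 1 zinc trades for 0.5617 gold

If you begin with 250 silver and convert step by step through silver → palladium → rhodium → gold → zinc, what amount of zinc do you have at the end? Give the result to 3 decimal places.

250 silver × 0.2105 = 52.625 palladium
52.625 palladium × 1.157 = 60.887125 rhodium
60.887125 rhodium × 0.8424 = 51.2913141 gold
51.2913141 gold × 1.708 = 87.6055644828 zinc

87.606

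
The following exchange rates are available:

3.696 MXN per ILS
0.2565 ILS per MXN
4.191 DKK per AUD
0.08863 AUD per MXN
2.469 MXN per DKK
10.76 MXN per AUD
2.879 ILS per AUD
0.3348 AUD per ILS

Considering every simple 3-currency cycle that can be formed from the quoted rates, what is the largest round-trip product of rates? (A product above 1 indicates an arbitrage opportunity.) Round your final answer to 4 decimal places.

0.9431

MXN→AUD→ILS→MXN: 0.08863 × 2.879 × 3.696 = 0.94309
MXN→ILS→AUD→MXN: 0.2565 × 0.3348 × 10.76 = 0.92403
MXN→AUD→DKK→MXN: 0.08863 × 4.191 × 2.469 = 0.91711
Maximum is MXN→AUD→ILS→MXN at 0.9431; no arbitrage — every cycle loses value.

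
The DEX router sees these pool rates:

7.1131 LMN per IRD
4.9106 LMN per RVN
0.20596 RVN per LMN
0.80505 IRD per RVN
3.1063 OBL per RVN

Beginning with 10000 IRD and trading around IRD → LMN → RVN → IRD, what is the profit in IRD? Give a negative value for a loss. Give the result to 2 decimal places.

1794.10

10000 IRD × 7.1131 = 71131 LMN
71131 LMN × 0.20596 = 14650.14076 RVN
14650.14076 RVN × 0.80505 = 11794.095818838 IRD
Net change: 11794.095818838 − 10000 = 1794.095818838 IRD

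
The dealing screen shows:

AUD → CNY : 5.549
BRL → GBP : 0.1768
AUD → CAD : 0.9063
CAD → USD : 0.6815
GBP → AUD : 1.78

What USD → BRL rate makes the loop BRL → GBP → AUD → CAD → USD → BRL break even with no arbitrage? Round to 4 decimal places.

5.1447

Known legs of the cycle: 0.1768 × 1.78 × 0.9063 × 0.6815 = 0.1943748642888
For no arbitrage the full-cycle product must be 1, so the missing rate is 1 / 0.1943748642888 ≈ 5.144698.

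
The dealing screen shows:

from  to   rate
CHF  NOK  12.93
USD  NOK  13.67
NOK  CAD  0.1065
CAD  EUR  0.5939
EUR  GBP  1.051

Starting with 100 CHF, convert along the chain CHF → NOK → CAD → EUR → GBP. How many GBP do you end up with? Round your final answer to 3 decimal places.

100 CHF × 12.93 = 1293 NOK
1293 NOK × 0.1065 = 137.7045 CAD
137.7045 CAD × 0.5939 = 81.78270255 EUR
81.78270255 EUR × 1.051 = 85.95362038005 GBP

85.954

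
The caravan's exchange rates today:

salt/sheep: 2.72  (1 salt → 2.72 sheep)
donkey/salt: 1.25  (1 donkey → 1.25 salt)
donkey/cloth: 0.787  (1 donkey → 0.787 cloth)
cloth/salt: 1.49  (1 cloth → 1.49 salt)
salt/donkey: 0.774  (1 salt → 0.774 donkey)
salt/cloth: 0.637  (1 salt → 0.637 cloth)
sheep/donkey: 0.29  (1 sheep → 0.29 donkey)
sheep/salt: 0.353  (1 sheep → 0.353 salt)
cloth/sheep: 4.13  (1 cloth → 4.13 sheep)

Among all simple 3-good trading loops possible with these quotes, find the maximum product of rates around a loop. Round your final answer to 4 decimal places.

sheep→donkey→salt→sheep: 0.29 × 1.25 × 2.72 = 0.98600
cloth→sheep→donkey→cloth: 4.13 × 0.29 × 0.787 = 0.94259
cloth→sheep→salt→cloth: 4.13 × 0.353 × 0.637 = 0.92868
cloth→salt→donkey→cloth: 1.49 × 0.774 × 0.787 = 0.90762
Maximum is sheep→donkey→salt→sheep at 0.9860; no arbitrage — every cycle loses value.

0.9860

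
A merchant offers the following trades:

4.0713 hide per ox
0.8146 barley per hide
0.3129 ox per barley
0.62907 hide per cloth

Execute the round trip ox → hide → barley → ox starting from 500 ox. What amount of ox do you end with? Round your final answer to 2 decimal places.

500 ox × 4.0713 = 2035.65 hide
2035.65 hide × 0.8146 = 1658.24049 barley
1658.24049 barley × 0.3129 = 518.863449321 ox

518.86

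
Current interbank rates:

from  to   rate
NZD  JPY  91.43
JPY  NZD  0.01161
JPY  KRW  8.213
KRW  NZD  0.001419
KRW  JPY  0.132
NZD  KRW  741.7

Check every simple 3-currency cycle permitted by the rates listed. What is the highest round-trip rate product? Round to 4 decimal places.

1.1367

JPY→NZD→KRW→JPY: 0.01161 × 741.7 × 0.132 = 1.13667
JPY→KRW→NZD→JPY: 8.213 × 0.001419 × 91.43 = 1.06555
Maximum is JPY→NZD→KRW→JPY at 1.1367; arbitrage exists.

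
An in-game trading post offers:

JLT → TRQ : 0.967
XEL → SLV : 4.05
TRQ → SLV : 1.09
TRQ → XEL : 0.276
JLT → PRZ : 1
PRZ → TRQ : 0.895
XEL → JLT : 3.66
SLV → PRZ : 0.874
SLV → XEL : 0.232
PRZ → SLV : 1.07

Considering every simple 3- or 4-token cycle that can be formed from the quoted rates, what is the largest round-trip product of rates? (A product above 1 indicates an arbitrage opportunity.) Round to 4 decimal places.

0.9768

JLT→TRQ→XEL→JLT: 0.967 × 0.276 × 3.66 = 0.97682
SLV→XEL→JLT→PRZ→SLV: 0.232 × 3.66 × 1 × 1.07 = 0.90856
PRZ→TRQ→XEL→JLT→PRZ: 0.895 × 0.276 × 3.66 × 1 = 0.90409
SLV→XEL→JLT→TRQ→SLV: 0.232 × 3.66 × 0.967 × 1.09 = 0.89500
SLV→PRZ→TRQ→XEL→SLV: 0.874 × 0.895 × 0.276 × 4.05 = 0.87438
SLV→PRZ→TRQ→SLV: 0.874 × 0.895 × 1.09 = 0.85263
Maximum is JLT→TRQ→XEL→JLT at 0.9768; no arbitrage — every cycle loses value.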